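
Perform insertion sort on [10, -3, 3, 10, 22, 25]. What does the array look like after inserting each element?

First element 10 is already 'sorted'
Insert -3: shifted 1 elements -> [-3, 10, 3, 10, 22, 25]
Insert 3: shifted 1 elements -> [-3, 3, 10, 10, 22, 25]
Insert 10: shifted 0 elements -> [-3, 3, 10, 10, 22, 25]
Insert 22: shifted 0 elements -> [-3, 3, 10, 10, 22, 25]
Insert 25: shifted 0 elements -> [-3, 3, 10, 10, 22, 25]


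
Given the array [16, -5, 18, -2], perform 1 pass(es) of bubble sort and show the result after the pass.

After pass 1: [-5, 16, -2, 18] (2 swaps)
Total swaps: 2


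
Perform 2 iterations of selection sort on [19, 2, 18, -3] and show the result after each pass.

Pass 1: Select minimum -3 at index 3, swap -> [-3, 2, 18, 19]
Pass 2: Select minimum 2 at index 1, swap -> [-3, 2, 18, 19]


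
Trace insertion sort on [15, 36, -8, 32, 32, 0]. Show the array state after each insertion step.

First element 15 is already 'sorted'
Insert 36: shifted 0 elements -> [15, 36, -8, 32, 32, 0]
Insert -8: shifted 2 elements -> [-8, 15, 36, 32, 32, 0]
Insert 32: shifted 1 elements -> [-8, 15, 32, 36, 32, 0]
Insert 32: shifted 1 elements -> [-8, 15, 32, 32, 36, 0]
Insert 0: shifted 4 elements -> [-8, 0, 15, 32, 32, 36]


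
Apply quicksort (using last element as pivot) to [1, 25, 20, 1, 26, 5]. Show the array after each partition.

Partition 1: pivot=5 at index 2 -> [1, 1, 5, 25, 26, 20]
Partition 2: pivot=1 at index 1 -> [1, 1, 5, 25, 26, 20]
Partition 3: pivot=20 at index 3 -> [1, 1, 5, 20, 26, 25]
Partition 4: pivot=25 at index 4 -> [1, 1, 5, 20, 25, 26]


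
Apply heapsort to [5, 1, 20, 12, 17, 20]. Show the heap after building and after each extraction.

Build heap: [20, 17, 20, 12, 1, 5]
Extract 20: [20, 17, 5, 12, 1, 20]
Extract 20: [17, 12, 5, 1, 20, 20]
Extract 17: [12, 1, 5, 17, 20, 20]
Extract 12: [5, 1, 12, 17, 20, 20]
Extract 5: [1, 5, 12, 17, 20, 20]


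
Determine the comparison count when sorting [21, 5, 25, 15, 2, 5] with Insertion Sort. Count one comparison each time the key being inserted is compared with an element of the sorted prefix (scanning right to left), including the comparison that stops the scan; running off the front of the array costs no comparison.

Insert 5: 21 > 5 (shift), reached front = 1 comparison(s) -> [5, 21, 25, 15, 2, 5]
Insert 25: 21 <= 25 (stop) = 1 comparison(s) -> [5, 21, 25, 15, 2, 5]
Insert 15: 25 > 15 (shift), 21 > 15 (shift), 5 <= 15 (stop) = 3 comparison(s) -> [5, 15, 21, 25, 2, 5]
Insert 2: 25 > 2 (shift), 21 > 2 (shift), 15 > 2 (shift), 5 > 2 (shift), reached front = 4 comparison(s) -> [2, 5, 15, 21, 25, 5]
Insert 5: 25 > 5 (shift), 21 > 5 (shift), 15 > 5 (shift), 5 <= 5 (stop) = 4 comparison(s) -> [2, 5, 5, 15, 21, 25]
Total comparisons: 1 + 1 + 3 + 4 + 4 = 13


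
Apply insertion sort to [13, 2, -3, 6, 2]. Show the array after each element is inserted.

First element 13 is already 'sorted'
Insert 2: shifted 1 elements -> [2, 13, -3, 6, 2]
Insert -3: shifted 2 elements -> [-3, 2, 13, 6, 2]
Insert 6: shifted 1 elements -> [-3, 2, 6, 13, 2]
Insert 2: shifted 2 elements -> [-3, 2, 2, 6, 13]


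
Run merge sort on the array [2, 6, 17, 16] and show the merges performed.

Divide and conquer:
  Merge [2] + [6] -> [2, 6]
  Merge [17] + [16] -> [16, 17]
  Merge [2, 6] + [16, 17] -> [2, 6, 16, 17]


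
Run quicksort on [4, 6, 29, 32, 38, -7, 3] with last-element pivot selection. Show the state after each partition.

Partition 1: pivot=3 at index 1 -> [-7, 3, 29, 32, 38, 4, 6]
Partition 2: pivot=6 at index 3 -> [-7, 3, 4, 6, 38, 29, 32]
Partition 3: pivot=32 at index 5 -> [-7, 3, 4, 6, 29, 32, 38]


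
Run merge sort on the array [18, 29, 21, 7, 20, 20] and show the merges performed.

Divide and conquer:
  Merge [29] + [21] -> [21, 29]
  Merge [18] + [21, 29] -> [18, 21, 29]
  Merge [20] + [20] -> [20, 20]
  Merge [7] + [20, 20] -> [7, 20, 20]
  Merge [18, 21, 29] + [7, 20, 20] -> [7, 18, 20, 20, 21, 29]


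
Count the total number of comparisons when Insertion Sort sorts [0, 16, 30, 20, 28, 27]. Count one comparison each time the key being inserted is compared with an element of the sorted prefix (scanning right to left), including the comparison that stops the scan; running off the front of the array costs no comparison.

Insert 16: 0 <= 16 (stop) = 1 comparison(s) -> [0, 16, 30, 20, 28, 27]
Insert 30: 16 <= 30 (stop) = 1 comparison(s) -> [0, 16, 30, 20, 28, 27]
Insert 20: 30 > 20 (shift), 16 <= 20 (stop) = 2 comparison(s) -> [0, 16, 20, 30, 28, 27]
Insert 28: 30 > 28 (shift), 20 <= 28 (stop) = 2 comparison(s) -> [0, 16, 20, 28, 30, 27]
Insert 27: 30 > 27 (shift), 28 > 27 (shift), 20 <= 27 (stop) = 3 comparison(s) -> [0, 16, 20, 27, 28, 30]
Total comparisons: 1 + 1 + 2 + 2 + 3 = 9


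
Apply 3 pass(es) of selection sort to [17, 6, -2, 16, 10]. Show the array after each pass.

Pass 1: Select minimum -2 at index 2, swap -> [-2, 6, 17, 16, 10]
Pass 2: Select minimum 6 at index 1, swap -> [-2, 6, 17, 16, 10]
Pass 3: Select minimum 10 at index 4, swap -> [-2, 6, 10, 16, 17]


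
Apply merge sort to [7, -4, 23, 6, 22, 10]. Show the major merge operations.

Divide and conquer:
  Merge [-4] + [23] -> [-4, 23]
  Merge [7] + [-4, 23] -> [-4, 7, 23]
  Merge [22] + [10] -> [10, 22]
  Merge [6] + [10, 22] -> [6, 10, 22]
  Merge [-4, 7, 23] + [6, 10, 22] -> [-4, 6, 7, 10, 22, 23]


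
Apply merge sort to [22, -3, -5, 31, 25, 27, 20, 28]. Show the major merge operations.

Divide and conquer:
  Merge [22] + [-3] -> [-3, 22]
  Merge [-5] + [31] -> [-5, 31]
  Merge [-3, 22] + [-5, 31] -> [-5, -3, 22, 31]
  Merge [25] + [27] -> [25, 27]
  Merge [20] + [28] -> [20, 28]
  Merge [25, 27] + [20, 28] -> [20, 25, 27, 28]
  Merge [-5, -3, 22, 31] + [20, 25, 27, 28] -> [-5, -3, 20, 22, 25, 27, 28, 31]


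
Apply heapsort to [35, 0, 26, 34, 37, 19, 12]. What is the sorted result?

Build heap: [37, 35, 26, 34, 0, 19, 12]
Extract 37: [35, 34, 26, 12, 0, 19, 37]
Extract 35: [34, 19, 26, 12, 0, 35, 37]
Extract 34: [26, 19, 0, 12, 34, 35, 37]
Extract 26: [19, 12, 0, 26, 34, 35, 37]
Extract 19: [12, 0, 19, 26, 34, 35, 37]
Extract 12: [0, 12, 19, 26, 34, 35, 37]


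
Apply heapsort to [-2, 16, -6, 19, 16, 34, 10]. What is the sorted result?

Build heap: [34, 19, 10, 16, 16, -6, -2]
Extract 34: [19, 16, 10, -2, 16, -6, 34]
Extract 19: [16, 16, 10, -2, -6, 19, 34]
Extract 16: [16, -2, 10, -6, 16, 19, 34]
Extract 16: [10, -2, -6, 16, 16, 19, 34]
Extract 10: [-2, -6, 10, 16, 16, 19, 34]
Extract -2: [-6, -2, 10, 16, 16, 19, 34]


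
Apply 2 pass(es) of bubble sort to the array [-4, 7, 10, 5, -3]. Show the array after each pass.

After pass 1: [-4, 7, 5, -3, 10] (2 swaps)
After pass 2: [-4, 5, -3, 7, 10] (2 swaps)
Total swaps: 4


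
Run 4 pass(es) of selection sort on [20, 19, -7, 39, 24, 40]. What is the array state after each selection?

Pass 1: Select minimum -7 at index 2, swap -> [-7, 19, 20, 39, 24, 40]
Pass 2: Select minimum 19 at index 1, swap -> [-7, 19, 20, 39, 24, 40]
Pass 3: Select minimum 20 at index 2, swap -> [-7, 19, 20, 39, 24, 40]
Pass 4: Select minimum 24 at index 4, swap -> [-7, 19, 20, 24, 39, 40]


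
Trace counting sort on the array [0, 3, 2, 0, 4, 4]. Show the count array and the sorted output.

Count array: [2, 0, 1, 1, 2]
(count[i] = number of elements equal to i)
Cumulative count: [2, 2, 3, 4, 6]
Sorted: [0, 0, 2, 3, 4, 4]


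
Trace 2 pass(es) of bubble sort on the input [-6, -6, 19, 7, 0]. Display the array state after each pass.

After pass 1: [-6, -6, 7, 0, 19] (2 swaps)
After pass 2: [-6, -6, 0, 7, 19] (1 swaps)
Total swaps: 3


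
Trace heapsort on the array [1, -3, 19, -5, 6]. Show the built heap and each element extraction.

Build heap: [19, 6, 1, -5, -3]
Extract 19: [6, -3, 1, -5, 19]
Extract 6: [1, -3, -5, 6, 19]
Extract 1: [-3, -5, 1, 6, 19]
Extract -3: [-5, -3, 1, 6, 19]


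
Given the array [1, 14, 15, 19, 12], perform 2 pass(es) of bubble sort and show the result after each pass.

After pass 1: [1, 14, 15, 12, 19] (1 swaps)
After pass 2: [1, 14, 12, 15, 19] (1 swaps)
Total swaps: 2


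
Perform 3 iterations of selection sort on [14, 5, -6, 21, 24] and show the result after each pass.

Pass 1: Select minimum -6 at index 2, swap -> [-6, 5, 14, 21, 24]
Pass 2: Select minimum 5 at index 1, swap -> [-6, 5, 14, 21, 24]
Pass 3: Select minimum 14 at index 2, swap -> [-6, 5, 14, 21, 24]


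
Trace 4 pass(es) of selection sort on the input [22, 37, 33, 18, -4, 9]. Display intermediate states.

Pass 1: Select minimum -4 at index 4, swap -> [-4, 37, 33, 18, 22, 9]
Pass 2: Select minimum 9 at index 5, swap -> [-4, 9, 33, 18, 22, 37]
Pass 3: Select minimum 18 at index 3, swap -> [-4, 9, 18, 33, 22, 37]
Pass 4: Select minimum 22 at index 4, swap -> [-4, 9, 18, 22, 33, 37]


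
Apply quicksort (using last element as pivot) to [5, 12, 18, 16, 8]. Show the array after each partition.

Partition 1: pivot=8 at index 1 -> [5, 8, 18, 16, 12]
Partition 2: pivot=12 at index 2 -> [5, 8, 12, 16, 18]
Partition 3: pivot=18 at index 4 -> [5, 8, 12, 16, 18]


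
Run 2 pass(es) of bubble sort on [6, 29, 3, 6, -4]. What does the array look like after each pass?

After pass 1: [6, 3, 6, -4, 29] (3 swaps)
After pass 2: [3, 6, -4, 6, 29] (2 swaps)
Total swaps: 5


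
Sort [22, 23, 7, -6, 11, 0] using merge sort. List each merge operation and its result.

Divide and conquer:
  Merge [23] + [7] -> [7, 23]
  Merge [22] + [7, 23] -> [7, 22, 23]
  Merge [11] + [0] -> [0, 11]
  Merge [-6] + [0, 11] -> [-6, 0, 11]
  Merge [7, 22, 23] + [-6, 0, 11] -> [-6, 0, 7, 11, 22, 23]


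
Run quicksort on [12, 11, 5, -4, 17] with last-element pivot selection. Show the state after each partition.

Partition 1: pivot=17 at index 4 -> [12, 11, 5, -4, 17]
Partition 2: pivot=-4 at index 0 -> [-4, 11, 5, 12, 17]
Partition 3: pivot=12 at index 3 -> [-4, 11, 5, 12, 17]
Partition 4: pivot=5 at index 1 -> [-4, 5, 11, 12, 17]


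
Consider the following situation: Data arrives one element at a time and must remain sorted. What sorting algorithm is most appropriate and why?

Best choice: Insertion sort
Reason: Insertion sort naturally handles online/streaming input by inserting each new element into sorted position


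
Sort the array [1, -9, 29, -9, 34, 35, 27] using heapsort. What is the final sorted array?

Build heap: [35, 34, 29, -9, -9, 1, 27]
Extract 35: [34, 27, 29, -9, -9, 1, 35]
Extract 34: [29, 27, 1, -9, -9, 34, 35]
Extract 29: [27, -9, 1, -9, 29, 34, 35]
Extract 27: [1, -9, -9, 27, 29, 34, 35]
Extract 1: [-9, -9, 1, 27, 29, 34, 35]
Extract -9: [-9, -9, 1, 27, 29, 34, 35]


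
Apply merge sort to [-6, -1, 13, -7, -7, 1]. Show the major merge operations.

Divide and conquer:
  Merge [-1] + [13] -> [-1, 13]
  Merge [-6] + [-1, 13] -> [-6, -1, 13]
  Merge [-7] + [1] -> [-7, 1]
  Merge [-7] + [-7, 1] -> [-7, -7, 1]
  Merge [-6, -1, 13] + [-7, -7, 1] -> [-7, -7, -6, -1, 1, 13]


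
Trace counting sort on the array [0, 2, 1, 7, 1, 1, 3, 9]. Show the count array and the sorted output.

Count array: [1, 3, 1, 1, 0, 0, 0, 1, 0, 1]
(count[i] = number of elements equal to i)
Cumulative count: [1, 4, 5, 6, 6, 6, 6, 7, 7, 8]
Sorted: [0, 1, 1, 1, 2, 3, 7, 9]


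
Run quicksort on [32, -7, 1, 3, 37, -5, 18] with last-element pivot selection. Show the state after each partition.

Partition 1: pivot=18 at index 4 -> [-7, 1, 3, -5, 18, 32, 37]
Partition 2: pivot=-5 at index 1 -> [-7, -5, 3, 1, 18, 32, 37]
Partition 3: pivot=1 at index 2 -> [-7, -5, 1, 3, 18, 32, 37]
Partition 4: pivot=37 at index 6 -> [-7, -5, 1, 3, 18, 32, 37]


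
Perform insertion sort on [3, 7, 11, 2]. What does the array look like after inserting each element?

First element 3 is already 'sorted'
Insert 7: shifted 0 elements -> [3, 7, 11, 2]
Insert 11: shifted 0 elements -> [3, 7, 11, 2]
Insert 2: shifted 3 elements -> [2, 3, 7, 11]


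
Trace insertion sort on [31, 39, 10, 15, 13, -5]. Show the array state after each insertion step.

First element 31 is already 'sorted'
Insert 39: shifted 0 elements -> [31, 39, 10, 15, 13, -5]
Insert 10: shifted 2 elements -> [10, 31, 39, 15, 13, -5]
Insert 15: shifted 2 elements -> [10, 15, 31, 39, 13, -5]
Insert 13: shifted 3 elements -> [10, 13, 15, 31, 39, -5]
Insert -5: shifted 5 elements -> [-5, 10, 13, 15, 31, 39]


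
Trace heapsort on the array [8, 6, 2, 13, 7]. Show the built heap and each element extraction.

Build heap: [13, 8, 2, 6, 7]
Extract 13: [8, 7, 2, 6, 13]
Extract 8: [7, 6, 2, 8, 13]
Extract 7: [6, 2, 7, 8, 13]
Extract 6: [2, 6, 7, 8, 13]


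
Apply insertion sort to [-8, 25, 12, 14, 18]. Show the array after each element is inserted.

First element -8 is already 'sorted'
Insert 25: shifted 0 elements -> [-8, 25, 12, 14, 18]
Insert 12: shifted 1 elements -> [-8, 12, 25, 14, 18]
Insert 14: shifted 1 elements -> [-8, 12, 14, 25, 18]
Insert 18: shifted 1 elements -> [-8, 12, 14, 18, 25]


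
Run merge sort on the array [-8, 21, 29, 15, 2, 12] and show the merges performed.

Divide and conquer:
  Merge [21] + [29] -> [21, 29]
  Merge [-8] + [21, 29] -> [-8, 21, 29]
  Merge [2] + [12] -> [2, 12]
  Merge [15] + [2, 12] -> [2, 12, 15]
  Merge [-8, 21, 29] + [2, 12, 15] -> [-8, 2, 12, 15, 21, 29]


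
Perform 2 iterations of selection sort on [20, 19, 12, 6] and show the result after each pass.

Pass 1: Select minimum 6 at index 3, swap -> [6, 19, 12, 20]
Pass 2: Select minimum 12 at index 2, swap -> [6, 12, 19, 20]


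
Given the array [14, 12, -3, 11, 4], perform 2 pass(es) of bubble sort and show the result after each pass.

After pass 1: [12, -3, 11, 4, 14] (4 swaps)
After pass 2: [-3, 11, 4, 12, 14] (3 swaps)
Total swaps: 7


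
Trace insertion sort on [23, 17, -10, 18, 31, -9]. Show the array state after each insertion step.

First element 23 is already 'sorted'
Insert 17: shifted 1 elements -> [17, 23, -10, 18, 31, -9]
Insert -10: shifted 2 elements -> [-10, 17, 23, 18, 31, -9]
Insert 18: shifted 1 elements -> [-10, 17, 18, 23, 31, -9]
Insert 31: shifted 0 elements -> [-10, 17, 18, 23, 31, -9]
Insert -9: shifted 4 elements -> [-10, -9, 17, 18, 23, 31]


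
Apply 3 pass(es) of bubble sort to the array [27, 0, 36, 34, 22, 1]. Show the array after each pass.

After pass 1: [0, 27, 34, 22, 1, 36] (4 swaps)
After pass 2: [0, 27, 22, 1, 34, 36] (2 swaps)
After pass 3: [0, 22, 1, 27, 34, 36] (2 swaps)
Total swaps: 8


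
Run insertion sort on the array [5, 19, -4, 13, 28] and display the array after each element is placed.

First element 5 is already 'sorted'
Insert 19: shifted 0 elements -> [5, 19, -4, 13, 28]
Insert -4: shifted 2 elements -> [-4, 5, 19, 13, 28]
Insert 13: shifted 1 elements -> [-4, 5, 13, 19, 28]
Insert 28: shifted 0 elements -> [-4, 5, 13, 19, 28]


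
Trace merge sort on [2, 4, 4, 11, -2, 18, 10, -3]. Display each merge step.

Divide and conquer:
  Merge [2] + [4] -> [2, 4]
  Merge [4] + [11] -> [4, 11]
  Merge [2, 4] + [4, 11] -> [2, 4, 4, 11]
  Merge [-2] + [18] -> [-2, 18]
  Merge [10] + [-3] -> [-3, 10]
  Merge [-2, 18] + [-3, 10] -> [-3, -2, 10, 18]
  Merge [2, 4, 4, 11] + [-3, -2, 10, 18] -> [-3, -2, 2, 4, 4, 10, 11, 18]


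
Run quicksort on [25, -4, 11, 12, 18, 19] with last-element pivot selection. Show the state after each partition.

Partition 1: pivot=19 at index 4 -> [-4, 11, 12, 18, 19, 25]
Partition 2: pivot=18 at index 3 -> [-4, 11, 12, 18, 19, 25]
Partition 3: pivot=12 at index 2 -> [-4, 11, 12, 18, 19, 25]
Partition 4: pivot=11 at index 1 -> [-4, 11, 12, 18, 19, 25]


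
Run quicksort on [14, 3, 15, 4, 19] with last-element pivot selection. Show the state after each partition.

Partition 1: pivot=19 at index 4 -> [14, 3, 15, 4, 19]
Partition 2: pivot=4 at index 1 -> [3, 4, 15, 14, 19]
Partition 3: pivot=14 at index 2 -> [3, 4, 14, 15, 19]


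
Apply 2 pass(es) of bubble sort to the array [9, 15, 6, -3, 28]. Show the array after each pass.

After pass 1: [9, 6, -3, 15, 28] (2 swaps)
After pass 2: [6, -3, 9, 15, 28] (2 swaps)
Total swaps: 4


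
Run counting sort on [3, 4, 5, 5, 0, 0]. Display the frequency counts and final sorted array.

Count array: [2, 0, 0, 1, 1, 2]
(count[i] = number of elements equal to i)
Cumulative count: [2, 2, 2, 3, 4, 6]
Sorted: [0, 0, 3, 4, 5, 5]


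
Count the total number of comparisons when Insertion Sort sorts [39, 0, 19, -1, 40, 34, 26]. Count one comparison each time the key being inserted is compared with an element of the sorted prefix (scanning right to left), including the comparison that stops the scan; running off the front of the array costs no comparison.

Insert 0: 39 > 0 (shift), reached front = 1 comparison(s) -> [0, 39, 19, -1, 40, 34, 26]
Insert 19: 39 > 19 (shift), 0 <= 19 (stop) = 2 comparison(s) -> [0, 19, 39, -1, 40, 34, 26]
Insert -1: 39 > -1 (shift), 19 > -1 (shift), 0 > -1 (shift), reached front = 3 comparison(s) -> [-1, 0, 19, 39, 40, 34, 26]
Insert 40: 39 <= 40 (stop) = 1 comparison(s) -> [-1, 0, 19, 39, 40, 34, 26]
Insert 34: 40 > 34 (shift), 39 > 34 (shift), 19 <= 34 (stop) = 3 comparison(s) -> [-1, 0, 19, 34, 39, 40, 26]
Insert 26: 40 > 26 (shift), 39 > 26 (shift), 34 > 26 (shift), 19 <= 26 (stop) = 4 comparison(s) -> [-1, 0, 19, 26, 34, 39, 40]
Total comparisons: 1 + 2 + 3 + 1 + 3 + 4 = 14


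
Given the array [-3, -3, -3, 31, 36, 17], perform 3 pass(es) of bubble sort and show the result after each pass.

After pass 1: [-3, -3, -3, 31, 17, 36] (1 swaps)
After pass 2: [-3, -3, -3, 17, 31, 36] (1 swaps)
After pass 3: [-3, -3, -3, 17, 31, 36] (0 swaps)
Total swaps: 2


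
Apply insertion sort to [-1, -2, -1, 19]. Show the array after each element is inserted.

First element -1 is already 'sorted'
Insert -2: shifted 1 elements -> [-2, -1, -1, 19]
Insert -1: shifted 0 elements -> [-2, -1, -1, 19]
Insert 19: shifted 0 elements -> [-2, -1, -1, 19]


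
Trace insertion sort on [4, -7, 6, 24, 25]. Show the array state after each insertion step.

First element 4 is already 'sorted'
Insert -7: shifted 1 elements -> [-7, 4, 6, 24, 25]
Insert 6: shifted 0 elements -> [-7, 4, 6, 24, 25]
Insert 24: shifted 0 elements -> [-7, 4, 6, 24, 25]
Insert 25: shifted 0 elements -> [-7, 4, 6, 24, 25]


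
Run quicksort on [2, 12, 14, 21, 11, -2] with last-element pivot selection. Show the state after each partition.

Partition 1: pivot=-2 at index 0 -> [-2, 12, 14, 21, 11, 2]
Partition 2: pivot=2 at index 1 -> [-2, 2, 14, 21, 11, 12]
Partition 3: pivot=12 at index 3 -> [-2, 2, 11, 12, 14, 21]
Partition 4: pivot=21 at index 5 -> [-2, 2, 11, 12, 14, 21]


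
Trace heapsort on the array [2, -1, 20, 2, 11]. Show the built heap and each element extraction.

Build heap: [20, 11, 2, 2, -1]
Extract 20: [11, 2, 2, -1, 20]
Extract 11: [2, -1, 2, 11, 20]
Extract 2: [2, -1, 2, 11, 20]
Extract 2: [-1, 2, 2, 11, 20]


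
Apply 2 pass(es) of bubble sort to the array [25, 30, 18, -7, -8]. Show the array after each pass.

After pass 1: [25, 18, -7, -8, 30] (3 swaps)
After pass 2: [18, -7, -8, 25, 30] (3 swaps)
Total swaps: 6


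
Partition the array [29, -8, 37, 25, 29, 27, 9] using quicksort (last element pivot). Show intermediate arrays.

Partition 1: pivot=9 at index 1 -> [-8, 9, 37, 25, 29, 27, 29]
Partition 2: pivot=29 at index 5 -> [-8, 9, 25, 29, 27, 29, 37]
Partition 3: pivot=27 at index 3 -> [-8, 9, 25, 27, 29, 29, 37]


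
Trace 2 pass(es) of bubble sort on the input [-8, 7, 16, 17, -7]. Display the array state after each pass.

After pass 1: [-8, 7, 16, -7, 17] (1 swaps)
After pass 2: [-8, 7, -7, 16, 17] (1 swaps)
Total swaps: 2


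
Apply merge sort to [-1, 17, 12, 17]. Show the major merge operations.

Divide and conquer:
  Merge [-1] + [17] -> [-1, 17]
  Merge [12] + [17] -> [12, 17]
  Merge [-1, 17] + [12, 17] -> [-1, 12, 17, 17]


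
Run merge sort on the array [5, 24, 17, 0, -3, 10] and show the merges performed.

Divide and conquer:
  Merge [24] + [17] -> [17, 24]
  Merge [5] + [17, 24] -> [5, 17, 24]
  Merge [-3] + [10] -> [-3, 10]
  Merge [0] + [-3, 10] -> [-3, 0, 10]
  Merge [5, 17, 24] + [-3, 0, 10] -> [-3, 0, 5, 10, 17, 24]


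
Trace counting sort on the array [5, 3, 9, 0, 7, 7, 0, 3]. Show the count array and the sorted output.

Count array: [2, 0, 0, 2, 0, 1, 0, 2, 0, 1]
(count[i] = number of elements equal to i)
Cumulative count: [2, 2, 2, 4, 4, 5, 5, 7, 7, 8]
Sorted: [0, 0, 3, 3, 5, 7, 7, 9]


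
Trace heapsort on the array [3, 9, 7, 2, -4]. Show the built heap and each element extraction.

Build heap: [9, 3, 7, 2, -4]
Extract 9: [7, 3, -4, 2, 9]
Extract 7: [3, 2, -4, 7, 9]
Extract 3: [2, -4, 3, 7, 9]
Extract 2: [-4, 2, 3, 7, 9]


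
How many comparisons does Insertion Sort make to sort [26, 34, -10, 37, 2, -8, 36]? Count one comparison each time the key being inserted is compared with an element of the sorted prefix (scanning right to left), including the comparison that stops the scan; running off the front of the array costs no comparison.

Insert 34: 26 <= 34 (stop) = 1 comparison(s) -> [26, 34, -10, 37, 2, -8, 36]
Insert -10: 34 > -10 (shift), 26 > -10 (shift), reached front = 2 comparison(s) -> [-10, 26, 34, 37, 2, -8, 36]
Insert 37: 34 <= 37 (stop) = 1 comparison(s) -> [-10, 26, 34, 37, 2, -8, 36]
Insert 2: 37 > 2 (shift), 34 > 2 (shift), 26 > 2 (shift), -10 <= 2 (stop) = 4 comparison(s) -> [-10, 2, 26, 34, 37, -8, 36]
Insert -8: 37 > -8 (shift), 34 > -8 (shift), 26 > -8 (shift), 2 > -8 (shift), -10 <= -8 (stop) = 5 comparison(s) -> [-10, -8, 2, 26, 34, 37, 36]
Insert 36: 37 > 36 (shift), 34 <= 36 (stop) = 2 comparison(s) -> [-10, -8, 2, 26, 34, 36, 37]
Total comparisons: 1 + 2 + 1 + 4 + 5 + 2 = 15


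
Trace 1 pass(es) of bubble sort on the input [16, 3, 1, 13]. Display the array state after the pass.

After pass 1: [3, 1, 13, 16] (3 swaps)
Total swaps: 3


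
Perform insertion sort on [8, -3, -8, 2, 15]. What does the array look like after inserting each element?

First element 8 is already 'sorted'
Insert -3: shifted 1 elements -> [-3, 8, -8, 2, 15]
Insert -8: shifted 2 elements -> [-8, -3, 8, 2, 15]
Insert 2: shifted 1 elements -> [-8, -3, 2, 8, 15]
Insert 15: shifted 0 elements -> [-8, -3, 2, 8, 15]


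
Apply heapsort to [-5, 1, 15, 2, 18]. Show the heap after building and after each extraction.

Build heap: [18, 2, 15, -5, 1]
Extract 18: [15, 2, 1, -5, 18]
Extract 15: [2, -5, 1, 15, 18]
Extract 2: [1, -5, 2, 15, 18]
Extract 1: [-5, 1, 2, 15, 18]


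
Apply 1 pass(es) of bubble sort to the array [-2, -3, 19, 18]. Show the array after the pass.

After pass 1: [-3, -2, 18, 19] (2 swaps)
Total swaps: 2


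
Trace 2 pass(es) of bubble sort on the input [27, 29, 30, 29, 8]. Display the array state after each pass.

After pass 1: [27, 29, 29, 8, 30] (2 swaps)
After pass 2: [27, 29, 8, 29, 30] (1 swaps)
Total swaps: 3


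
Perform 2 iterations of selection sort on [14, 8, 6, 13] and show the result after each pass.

Pass 1: Select minimum 6 at index 2, swap -> [6, 8, 14, 13]
Pass 2: Select minimum 8 at index 1, swap -> [6, 8, 14, 13]


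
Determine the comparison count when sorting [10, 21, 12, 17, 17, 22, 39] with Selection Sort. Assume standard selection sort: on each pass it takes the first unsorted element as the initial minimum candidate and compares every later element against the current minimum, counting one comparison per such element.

Pass 1: scan indices 1..6 for the minimum = 6 comparison(s); min is 10, place at index 0 -> [10, 21, 12, 17, 17, 22, 39]
Pass 2: scan indices 2..6 for the minimum = 5 comparison(s); min is 12, place at index 1 -> [10, 12, 21, 17, 17, 22, 39]
Pass 3: scan indices 3..6 for the minimum = 4 comparison(s); min is 17, place at index 2 -> [10, 12, 17, 21, 17, 22, 39]
Pass 4: scan indices 4..6 for the minimum = 3 comparison(s); min is 17, place at index 3 -> [10, 12, 17, 17, 21, 22, 39]
Pass 5: scan indices 5..6 for the minimum = 2 comparison(s); min is 21, place at index 4 -> [10, 12, 17, 17, 21, 22, 39]
Pass 6: scan indices 6..6 for the minimum = 1 comparison(s); min is 22, place at index 5 -> [10, 12, 17, 17, 21, 22, 39]
Selection sort always scans the whole unsorted suffix, so the count is (n-1) + (n-2) + ... + 1 = n(n-1)/2 = 7*6/2 = 21 regardless of the input order.
Total comparisons: 6 + 5 + 4 + 3 + 2 + 1 = 21


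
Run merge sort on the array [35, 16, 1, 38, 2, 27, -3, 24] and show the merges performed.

Divide and conquer:
  Merge [35] + [16] -> [16, 35]
  Merge [1] + [38] -> [1, 38]
  Merge [16, 35] + [1, 38] -> [1, 16, 35, 38]
  Merge [2] + [27] -> [2, 27]
  Merge [-3] + [24] -> [-3, 24]
  Merge [2, 27] + [-3, 24] -> [-3, 2, 24, 27]
  Merge [1, 16, 35, 38] + [-3, 2, 24, 27] -> [-3, 1, 2, 16, 24, 27, 35, 38]


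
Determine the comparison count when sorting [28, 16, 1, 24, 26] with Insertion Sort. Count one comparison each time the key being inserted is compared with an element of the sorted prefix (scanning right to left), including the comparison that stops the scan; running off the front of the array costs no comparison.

Insert 16: 28 > 16 (shift), reached front = 1 comparison(s) -> [16, 28, 1, 24, 26]
Insert 1: 28 > 1 (shift), 16 > 1 (shift), reached front = 2 comparison(s) -> [1, 16, 28, 24, 26]
Insert 24: 28 > 24 (shift), 16 <= 24 (stop) = 2 comparison(s) -> [1, 16, 24, 28, 26]
Insert 26: 28 > 26 (shift), 24 <= 26 (stop) = 2 comparison(s) -> [1, 16, 24, 26, 28]
Total comparisons: 1 + 2 + 2 + 2 = 7


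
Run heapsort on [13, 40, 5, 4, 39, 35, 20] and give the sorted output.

Build heap: [40, 39, 35, 4, 13, 5, 20]
Extract 40: [39, 20, 35, 4, 13, 5, 40]
Extract 39: [35, 20, 5, 4, 13, 39, 40]
Extract 35: [20, 13, 5, 4, 35, 39, 40]
Extract 20: [13, 4, 5, 20, 35, 39, 40]
Extract 13: [5, 4, 13, 20, 35, 39, 40]
Extract 5: [4, 5, 13, 20, 35, 39, 40]


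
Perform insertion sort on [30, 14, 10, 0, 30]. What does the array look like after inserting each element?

First element 30 is already 'sorted'
Insert 14: shifted 1 elements -> [14, 30, 10, 0, 30]
Insert 10: shifted 2 elements -> [10, 14, 30, 0, 30]
Insert 0: shifted 3 elements -> [0, 10, 14, 30, 30]
Insert 30: shifted 0 elements -> [0, 10, 14, 30, 30]


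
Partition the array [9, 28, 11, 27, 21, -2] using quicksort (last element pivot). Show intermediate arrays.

Partition 1: pivot=-2 at index 0 -> [-2, 28, 11, 27, 21, 9]
Partition 2: pivot=9 at index 1 -> [-2, 9, 11, 27, 21, 28]
Partition 3: pivot=28 at index 5 -> [-2, 9, 11, 27, 21, 28]
Partition 4: pivot=21 at index 3 -> [-2, 9, 11, 21, 27, 28]


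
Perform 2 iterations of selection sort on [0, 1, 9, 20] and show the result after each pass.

Pass 1: Select minimum 0 at index 0, swap -> [0, 1, 9, 20]
Pass 2: Select minimum 1 at index 1, swap -> [0, 1, 9, 20]


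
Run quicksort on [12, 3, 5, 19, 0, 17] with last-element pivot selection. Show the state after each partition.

Partition 1: pivot=17 at index 4 -> [12, 3, 5, 0, 17, 19]
Partition 2: pivot=0 at index 0 -> [0, 3, 5, 12, 17, 19]
Partition 3: pivot=12 at index 3 -> [0, 3, 5, 12, 17, 19]
Partition 4: pivot=5 at index 2 -> [0, 3, 5, 12, 17, 19]


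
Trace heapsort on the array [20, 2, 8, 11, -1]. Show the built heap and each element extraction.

Build heap: [20, 11, 8, 2, -1]
Extract 20: [11, 2, 8, -1, 20]
Extract 11: [8, 2, -1, 11, 20]
Extract 8: [2, -1, 8, 11, 20]
Extract 2: [-1, 2, 8, 11, 20]


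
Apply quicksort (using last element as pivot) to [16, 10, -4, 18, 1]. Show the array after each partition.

Partition 1: pivot=1 at index 1 -> [-4, 1, 16, 18, 10]
Partition 2: pivot=10 at index 2 -> [-4, 1, 10, 18, 16]
Partition 3: pivot=16 at index 3 -> [-4, 1, 10, 16, 18]


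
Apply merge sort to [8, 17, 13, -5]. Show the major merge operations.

Divide and conquer:
  Merge [8] + [17] -> [8, 17]
  Merge [13] + [-5] -> [-5, 13]
  Merge [8, 17] + [-5, 13] -> [-5, 8, 13, 17]


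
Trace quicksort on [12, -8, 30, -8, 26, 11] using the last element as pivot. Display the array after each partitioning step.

Partition 1: pivot=11 at index 2 -> [-8, -8, 11, 12, 26, 30]
Partition 2: pivot=-8 at index 1 -> [-8, -8, 11, 12, 26, 30]
Partition 3: pivot=30 at index 5 -> [-8, -8, 11, 12, 26, 30]
Partition 4: pivot=26 at index 4 -> [-8, -8, 11, 12, 26, 30]


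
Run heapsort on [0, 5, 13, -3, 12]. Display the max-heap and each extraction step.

Build heap: [13, 12, 0, -3, 5]
Extract 13: [12, 5, 0, -3, 13]
Extract 12: [5, -3, 0, 12, 13]
Extract 5: [0, -3, 5, 12, 13]
Extract 0: [-3, 0, 5, 12, 13]


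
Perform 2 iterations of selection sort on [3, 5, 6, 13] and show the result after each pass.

Pass 1: Select minimum 3 at index 0, swap -> [3, 5, 6, 13]
Pass 2: Select minimum 5 at index 1, swap -> [3, 5, 6, 13]


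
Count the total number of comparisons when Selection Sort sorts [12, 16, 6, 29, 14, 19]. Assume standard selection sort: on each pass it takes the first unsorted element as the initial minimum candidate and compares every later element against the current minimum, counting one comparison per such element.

Pass 1: scan indices 1..5 for the minimum = 5 comparison(s); min is 6, place at index 0 -> [6, 16, 12, 29, 14, 19]
Pass 2: scan indices 2..5 for the minimum = 4 comparison(s); min is 12, place at index 1 -> [6, 12, 16, 29, 14, 19]
Pass 3: scan indices 3..5 for the minimum = 3 comparison(s); min is 14, place at index 2 -> [6, 12, 14, 29, 16, 19]
Pass 4: scan indices 4..5 for the minimum = 2 comparison(s); min is 16, place at index 3 -> [6, 12, 14, 16, 29, 19]
Pass 5: scan indices 5..5 for the minimum = 1 comparison(s); min is 19, place at index 4 -> [6, 12, 14, 16, 19, 29]
Selection sort always scans the whole unsorted suffix, so the count is (n-1) + (n-2) + ... + 1 = n(n-1)/2 = 6*5/2 = 15 regardless of the input order.
Total comparisons: 5 + 4 + 3 + 2 + 1 = 15


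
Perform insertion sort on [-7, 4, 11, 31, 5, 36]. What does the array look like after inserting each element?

First element -7 is already 'sorted'
Insert 4: shifted 0 elements -> [-7, 4, 11, 31, 5, 36]
Insert 11: shifted 0 elements -> [-7, 4, 11, 31, 5, 36]
Insert 31: shifted 0 elements -> [-7, 4, 11, 31, 5, 36]
Insert 5: shifted 2 elements -> [-7, 4, 5, 11, 31, 36]
Insert 36: shifted 0 elements -> [-7, 4, 5, 11, 31, 36]


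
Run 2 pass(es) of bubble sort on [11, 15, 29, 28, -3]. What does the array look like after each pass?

After pass 1: [11, 15, 28, -3, 29] (2 swaps)
After pass 2: [11, 15, -3, 28, 29] (1 swaps)
Total swaps: 3


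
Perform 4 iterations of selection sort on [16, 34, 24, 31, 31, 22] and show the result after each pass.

Pass 1: Select minimum 16 at index 0, swap -> [16, 34, 24, 31, 31, 22]
Pass 2: Select minimum 22 at index 5, swap -> [16, 22, 24, 31, 31, 34]
Pass 3: Select minimum 24 at index 2, swap -> [16, 22, 24, 31, 31, 34]
Pass 4: Select minimum 31 at index 3, swap -> [16, 22, 24, 31, 31, 34]


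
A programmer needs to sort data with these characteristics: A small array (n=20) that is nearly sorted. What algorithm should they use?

Best choice: Insertion sort
Reason: Insertion sort is O(n) for nearly sorted arrays and has low overhead


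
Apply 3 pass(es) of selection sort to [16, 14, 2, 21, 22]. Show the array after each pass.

Pass 1: Select minimum 2 at index 2, swap -> [2, 14, 16, 21, 22]
Pass 2: Select minimum 14 at index 1, swap -> [2, 14, 16, 21, 22]
Pass 3: Select minimum 16 at index 2, swap -> [2, 14, 16, 21, 22]


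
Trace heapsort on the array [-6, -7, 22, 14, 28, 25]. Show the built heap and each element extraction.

Build heap: [28, 14, 25, -6, -7, 22]
Extract 28: [25, 14, 22, -6, -7, 28]
Extract 25: [22, 14, -7, -6, 25, 28]
Extract 22: [14, -6, -7, 22, 25, 28]
Extract 14: [-6, -7, 14, 22, 25, 28]
Extract -6: [-7, -6, 14, 22, 25, 28]


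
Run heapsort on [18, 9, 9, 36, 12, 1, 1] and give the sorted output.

Build heap: [36, 18, 9, 9, 12, 1, 1]
Extract 36: [18, 12, 9, 9, 1, 1, 36]
Extract 18: [12, 9, 9, 1, 1, 18, 36]
Extract 12: [9, 1, 9, 1, 12, 18, 36]
Extract 9: [9, 1, 1, 9, 12, 18, 36]
Extract 9: [1, 1, 9, 9, 12, 18, 36]
Extract 1: [1, 1, 9, 9, 12, 18, 36]


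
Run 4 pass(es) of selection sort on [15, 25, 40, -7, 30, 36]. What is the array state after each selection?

Pass 1: Select minimum -7 at index 3, swap -> [-7, 25, 40, 15, 30, 36]
Pass 2: Select minimum 15 at index 3, swap -> [-7, 15, 40, 25, 30, 36]
Pass 3: Select minimum 25 at index 3, swap -> [-7, 15, 25, 40, 30, 36]
Pass 4: Select minimum 30 at index 4, swap -> [-7, 15, 25, 30, 40, 36]


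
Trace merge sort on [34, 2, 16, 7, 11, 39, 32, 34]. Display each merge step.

Divide and conquer:
  Merge [34] + [2] -> [2, 34]
  Merge [16] + [7] -> [7, 16]
  Merge [2, 34] + [7, 16] -> [2, 7, 16, 34]
  Merge [11] + [39] -> [11, 39]
  Merge [32] + [34] -> [32, 34]
  Merge [11, 39] + [32, 34] -> [11, 32, 34, 39]
  Merge [2, 7, 16, 34] + [11, 32, 34, 39] -> [2, 7, 11, 16, 32, 34, 34, 39]


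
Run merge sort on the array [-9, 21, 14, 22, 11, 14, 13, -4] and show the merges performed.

Divide and conquer:
  Merge [-9] + [21] -> [-9, 21]
  Merge [14] + [22] -> [14, 22]
  Merge [-9, 21] + [14, 22] -> [-9, 14, 21, 22]
  Merge [11] + [14] -> [11, 14]
  Merge [13] + [-4] -> [-4, 13]
  Merge [11, 14] + [-4, 13] -> [-4, 11, 13, 14]
  Merge [-9, 14, 21, 22] + [-4, 11, 13, 14] -> [-9, -4, 11, 13, 14, 14, 21, 22]


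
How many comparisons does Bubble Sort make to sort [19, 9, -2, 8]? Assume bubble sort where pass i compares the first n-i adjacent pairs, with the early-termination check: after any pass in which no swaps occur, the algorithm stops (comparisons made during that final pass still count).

Pass 1: compare adjacent pairs (0,1)..(2,3) = 3 comparison(s), 3 swap(s) -> [9, -2, 8, 19]
Pass 2: compare adjacent pairs (0,1)..(1,2) = 2 comparison(s), 2 swap(s) -> [-2, 8, 9, 19]
Pass 3: compare adjacent pairs (0,1)..(0,1) = 1 comparison(s), 0 swap(s) -> [-2, 8, 9, 19]
No swaps in this pass, so bubble sort stops here.
Total comparisons: 3 + 2 + 1 = 6


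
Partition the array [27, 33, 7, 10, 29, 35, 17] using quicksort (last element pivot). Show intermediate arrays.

Partition 1: pivot=17 at index 2 -> [7, 10, 17, 33, 29, 35, 27]
Partition 2: pivot=10 at index 1 -> [7, 10, 17, 33, 29, 35, 27]
Partition 3: pivot=27 at index 3 -> [7, 10, 17, 27, 29, 35, 33]
Partition 4: pivot=33 at index 5 -> [7, 10, 17, 27, 29, 33, 35]


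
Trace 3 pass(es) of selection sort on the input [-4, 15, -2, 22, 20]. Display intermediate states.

Pass 1: Select minimum -4 at index 0, swap -> [-4, 15, -2, 22, 20]
Pass 2: Select minimum -2 at index 2, swap -> [-4, -2, 15, 22, 20]
Pass 3: Select minimum 15 at index 2, swap -> [-4, -2, 15, 22, 20]


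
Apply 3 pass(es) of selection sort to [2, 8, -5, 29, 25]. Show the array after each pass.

Pass 1: Select minimum -5 at index 2, swap -> [-5, 8, 2, 29, 25]
Pass 2: Select minimum 2 at index 2, swap -> [-5, 2, 8, 29, 25]
Pass 3: Select minimum 8 at index 2, swap -> [-5, 2, 8, 29, 25]


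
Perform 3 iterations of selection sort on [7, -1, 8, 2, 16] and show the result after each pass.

Pass 1: Select minimum -1 at index 1, swap -> [-1, 7, 8, 2, 16]
Pass 2: Select minimum 2 at index 3, swap -> [-1, 2, 8, 7, 16]
Pass 3: Select minimum 7 at index 3, swap -> [-1, 2, 7, 8, 16]


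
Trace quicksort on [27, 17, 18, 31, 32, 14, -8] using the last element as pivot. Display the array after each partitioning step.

Partition 1: pivot=-8 at index 0 -> [-8, 17, 18, 31, 32, 14, 27]
Partition 2: pivot=27 at index 4 -> [-8, 17, 18, 14, 27, 31, 32]
Partition 3: pivot=14 at index 1 -> [-8, 14, 18, 17, 27, 31, 32]
Partition 4: pivot=17 at index 2 -> [-8, 14, 17, 18, 27, 31, 32]
Partition 5: pivot=32 at index 6 -> [-8, 14, 17, 18, 27, 31, 32]


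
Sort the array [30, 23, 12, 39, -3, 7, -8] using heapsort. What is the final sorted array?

Build heap: [39, 30, 12, 23, -3, 7, -8]
Extract 39: [30, 23, 12, -8, -3, 7, 39]
Extract 30: [23, 7, 12, -8, -3, 30, 39]
Extract 23: [12, 7, -3, -8, 23, 30, 39]
Extract 12: [7, -8, -3, 12, 23, 30, 39]
Extract 7: [-3, -8, 7, 12, 23, 30, 39]
Extract -3: [-8, -3, 7, 12, 23, 30, 39]


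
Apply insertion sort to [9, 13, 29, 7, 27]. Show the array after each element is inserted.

First element 9 is already 'sorted'
Insert 13: shifted 0 elements -> [9, 13, 29, 7, 27]
Insert 29: shifted 0 elements -> [9, 13, 29, 7, 27]
Insert 7: shifted 3 elements -> [7, 9, 13, 29, 27]
Insert 27: shifted 1 elements -> [7, 9, 13, 27, 29]


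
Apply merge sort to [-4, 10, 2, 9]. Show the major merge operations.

Divide and conquer:
  Merge [-4] + [10] -> [-4, 10]
  Merge [2] + [9] -> [2, 9]
  Merge [-4, 10] + [2, 9] -> [-4, 2, 9, 10]


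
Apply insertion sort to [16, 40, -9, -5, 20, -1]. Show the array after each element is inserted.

First element 16 is already 'sorted'
Insert 40: shifted 0 elements -> [16, 40, -9, -5, 20, -1]
Insert -9: shifted 2 elements -> [-9, 16, 40, -5, 20, -1]
Insert -5: shifted 2 elements -> [-9, -5, 16, 40, 20, -1]
Insert 20: shifted 1 elements -> [-9, -5, 16, 20, 40, -1]
Insert -1: shifted 3 elements -> [-9, -5, -1, 16, 20, 40]


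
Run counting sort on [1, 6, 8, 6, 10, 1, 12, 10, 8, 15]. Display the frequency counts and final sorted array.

Count array: [0, 2, 0, 0, 0, 0, 2, 0, 2, 0, 2, 0, 1, 0, 0, 1]
(count[i] = number of elements equal to i)
Cumulative count: [0, 2, 2, 2, 2, 2, 4, 4, 6, 6, 8, 8, 9, 9, 9, 10]
Sorted: [1, 1, 6, 6, 8, 8, 10, 10, 12, 15]


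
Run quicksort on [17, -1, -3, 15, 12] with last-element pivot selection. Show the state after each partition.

Partition 1: pivot=12 at index 2 -> [-1, -3, 12, 15, 17]
Partition 2: pivot=-3 at index 0 -> [-3, -1, 12, 15, 17]
Partition 3: pivot=17 at index 4 -> [-3, -1, 12, 15, 17]


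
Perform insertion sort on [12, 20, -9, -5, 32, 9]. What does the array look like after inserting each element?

First element 12 is already 'sorted'
Insert 20: shifted 0 elements -> [12, 20, -9, -5, 32, 9]
Insert -9: shifted 2 elements -> [-9, 12, 20, -5, 32, 9]
Insert -5: shifted 2 elements -> [-9, -5, 12, 20, 32, 9]
Insert 32: shifted 0 elements -> [-9, -5, 12, 20, 32, 9]
Insert 9: shifted 3 elements -> [-9, -5, 9, 12, 20, 32]


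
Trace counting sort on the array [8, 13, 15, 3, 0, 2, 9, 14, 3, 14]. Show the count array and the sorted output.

Count array: [1, 0, 1, 2, 0, 0, 0, 0, 1, 1, 0, 0, 0, 1, 2, 1]
(count[i] = number of elements equal to i)
Cumulative count: [1, 1, 2, 4, 4, 4, 4, 4, 5, 6, 6, 6, 6, 7, 9, 10]
Sorted: [0, 2, 3, 3, 8, 9, 13, 14, 14, 15]


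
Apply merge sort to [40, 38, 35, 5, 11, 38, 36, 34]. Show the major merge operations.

Divide and conquer:
  Merge [40] + [38] -> [38, 40]
  Merge [35] + [5] -> [5, 35]
  Merge [38, 40] + [5, 35] -> [5, 35, 38, 40]
  Merge [11] + [38] -> [11, 38]
  Merge [36] + [34] -> [34, 36]
  Merge [11, 38] + [34, 36] -> [11, 34, 36, 38]
  Merge [5, 35, 38, 40] + [11, 34, 36, 38] -> [5, 11, 34, 35, 36, 38, 38, 40]


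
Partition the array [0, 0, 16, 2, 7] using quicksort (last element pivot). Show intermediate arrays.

Partition 1: pivot=7 at index 3 -> [0, 0, 2, 7, 16]
Partition 2: pivot=2 at index 2 -> [0, 0, 2, 7, 16]
Partition 3: pivot=0 at index 1 -> [0, 0, 2, 7, 16]


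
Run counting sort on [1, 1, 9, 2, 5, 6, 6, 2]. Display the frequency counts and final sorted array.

Count array: [0, 2, 2, 0, 0, 1, 2, 0, 0, 1]
(count[i] = number of elements equal to i)
Cumulative count: [0, 2, 4, 4, 4, 5, 7, 7, 7, 8]
Sorted: [1, 1, 2, 2, 5, 6, 6, 9]


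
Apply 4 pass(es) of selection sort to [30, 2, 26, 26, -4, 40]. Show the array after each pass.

Pass 1: Select minimum -4 at index 4, swap -> [-4, 2, 26, 26, 30, 40]
Pass 2: Select minimum 2 at index 1, swap -> [-4, 2, 26, 26, 30, 40]
Pass 3: Select minimum 26 at index 2, swap -> [-4, 2, 26, 26, 30, 40]
Pass 4: Select minimum 26 at index 3, swap -> [-4, 2, 26, 26, 30, 40]


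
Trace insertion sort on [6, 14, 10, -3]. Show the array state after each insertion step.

First element 6 is already 'sorted'
Insert 14: shifted 0 elements -> [6, 14, 10, -3]
Insert 10: shifted 1 elements -> [6, 10, 14, -3]
Insert -3: shifted 3 elements -> [-3, 6, 10, 14]


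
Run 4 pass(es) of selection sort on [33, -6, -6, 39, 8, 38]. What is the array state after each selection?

Pass 1: Select minimum -6 at index 1, swap -> [-6, 33, -6, 39, 8, 38]
Pass 2: Select minimum -6 at index 2, swap -> [-6, -6, 33, 39, 8, 38]
Pass 3: Select minimum 8 at index 4, swap -> [-6, -6, 8, 39, 33, 38]
Pass 4: Select minimum 33 at index 4, swap -> [-6, -6, 8, 33, 39, 38]
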